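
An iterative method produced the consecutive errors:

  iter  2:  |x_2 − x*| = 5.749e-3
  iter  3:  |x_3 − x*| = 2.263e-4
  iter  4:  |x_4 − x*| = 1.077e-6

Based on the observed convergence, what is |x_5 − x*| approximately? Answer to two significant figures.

First estimate the order: p ≈ ln(|x_4 − x*|/|x_3 − x*|) / ln(|x_3 − x*|/|x_2 − x*|) = ln(1.077e-6/2.263e-4)/ln(2.263e-4/5.749e-3) = ln(0.00475917)/ln(0.0393634) ≈ 1.6531.
Then |x_5 − x*| ≈ |x_4 − x*|·(|x_4 − x*|/|x_3 − x*|)^p = 1.077e-6·(0.00475917)^1.6531 = 1.077e-6·0.000144786 ≈ 1.559e-10.

1.6e-10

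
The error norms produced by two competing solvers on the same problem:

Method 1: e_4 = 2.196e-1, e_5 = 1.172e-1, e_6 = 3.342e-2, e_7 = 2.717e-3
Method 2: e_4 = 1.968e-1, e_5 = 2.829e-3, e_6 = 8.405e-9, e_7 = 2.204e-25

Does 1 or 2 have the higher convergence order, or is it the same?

Method 1: p ≈ ln(2.717e-3/3.342e-2)/ln(3.342e-2/1.172e-1) ≈ 2.00.
Method 2: p ≈ ln(2.204e-25/8.405e-9)/ln(8.405e-9/2.829e-3) ≈ 3.00.
Method 2 has the higher order (≈3.0 vs ≈2.0).

2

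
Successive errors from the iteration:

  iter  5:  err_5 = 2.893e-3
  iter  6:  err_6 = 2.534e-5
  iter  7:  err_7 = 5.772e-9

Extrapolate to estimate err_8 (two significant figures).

2.1e-15

First estimate the order: p ≈ ln(err_7/err_6) / ln(err_6/err_5) = ln(5.772e-9/2.534e-5)/ln(2.534e-5/2.893e-3) = ln(0.000227782)/ln(0.00875907) ≈ 1.7703.
Then err_8 ≈ err_7·(err_7/err_6)^p = 5.772e-9·(0.000227782)^1.7703 = 5.772e-9·3.56219e-07 ≈ 2.056e-15.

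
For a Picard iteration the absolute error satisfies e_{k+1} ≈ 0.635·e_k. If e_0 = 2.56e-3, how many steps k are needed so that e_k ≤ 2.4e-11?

41

After k steps, e_k ≈ 2.56e-3·0.635^k.
Need 0.635^k ≤ 2.4e-11/2.56e-3 = 9.375e-09.
k ≥ ln(9.375e-09)/ln(0.635) = -18.4852/-0.45413 = 40.705.
Smallest integer k = 41.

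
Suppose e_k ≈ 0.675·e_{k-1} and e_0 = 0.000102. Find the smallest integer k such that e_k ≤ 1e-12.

47

After k steps, e_k ≈ 0.000102·0.675^k.
Need 0.675^k ≤ 1e-12/0.000102 = 9.80392e-09.
k ≥ ln(9.80392e-09)/ln(0.675) = -18.4405/-0.39304 = 46.918.
Smallest integer k = 47.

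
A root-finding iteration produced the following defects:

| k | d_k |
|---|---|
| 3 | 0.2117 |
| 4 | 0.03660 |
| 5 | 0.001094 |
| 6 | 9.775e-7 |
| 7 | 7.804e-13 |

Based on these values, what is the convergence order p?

2

Consecutive ratios: d_7/d_6 = 7.804e-13/9.775e-7 = 7.98363e-07, d_6/d_5 = 9.775e-7/0.001094 = 0.00089351.
p ≈ ln(7.98363e-07)/ln(0.00089351) = -14.0407/-7.0204 ≈ 2.00.
So the convergence is quadratic (order 2).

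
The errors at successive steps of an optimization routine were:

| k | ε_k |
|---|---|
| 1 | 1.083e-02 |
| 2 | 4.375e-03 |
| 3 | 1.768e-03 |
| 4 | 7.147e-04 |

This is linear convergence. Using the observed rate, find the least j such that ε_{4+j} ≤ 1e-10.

18

Rate ρ ≈ ε_4/ε_3 = 7.147e-04/1.768e-03 = 0.4042.
After j more steps, ε_{4+j} ≈ 7.147e-04·ρ^j; need ρ^j ≤ 1e-10/7.147e-04 = 1.39919e-07.
j ≥ ln(1.39919e-07)/ln(0.4042) = -15.7822/-0.90585 = 17.423.
So 18 more iterations are needed.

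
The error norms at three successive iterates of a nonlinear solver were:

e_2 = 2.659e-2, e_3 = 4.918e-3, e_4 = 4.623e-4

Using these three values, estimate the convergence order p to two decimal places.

1.40

p ≈ ln(e_4/e_3) / ln(e_3/e_2)
  = ln(4.623e-4/4.918e-3) / ln(4.918e-3/2.659e-2)
  = ln(0.0940016) / ln(0.184957)
  = -2.36444 / -1.68763 ≈ 1.40104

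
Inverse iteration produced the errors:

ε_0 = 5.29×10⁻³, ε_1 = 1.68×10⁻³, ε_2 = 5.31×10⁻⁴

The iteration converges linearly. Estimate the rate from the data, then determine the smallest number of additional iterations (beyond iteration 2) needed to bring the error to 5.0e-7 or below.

7

Rate ρ ≈ ε_2/ε_1 = 5.31×10⁻⁴/1.68×10⁻³ = 0.3161.
After j more steps, ε_{2+j} ≈ 5.31×10⁻⁴·ρ^j; need ρ^j ≤ 5.0e-7/5.31×10⁻⁴ = 0.00094162.
j ≥ ln(0.00094162)/ln(0.3161) = -6.9679/-1.15170 = 6.050.
So 7 more iterations are needed.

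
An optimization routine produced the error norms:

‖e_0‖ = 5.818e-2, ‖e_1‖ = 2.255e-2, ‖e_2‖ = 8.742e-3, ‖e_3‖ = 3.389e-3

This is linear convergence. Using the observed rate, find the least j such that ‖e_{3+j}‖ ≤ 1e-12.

24

Rate ρ ≈ ‖e_3‖/‖e_2‖ = 3.389e-3/8.742e-3 = 0.3877.
After j more steps, ‖e_{3+j}‖ ≈ 3.389e-3·ρ^j; need ρ^j ≤ 1e-12/3.389e-3 = 2.95072e-10.
j ≥ ln(2.95072e-10)/ln(0.3877) = -21.9438/-0.94752 = 23.159.
So 24 more iterations are needed.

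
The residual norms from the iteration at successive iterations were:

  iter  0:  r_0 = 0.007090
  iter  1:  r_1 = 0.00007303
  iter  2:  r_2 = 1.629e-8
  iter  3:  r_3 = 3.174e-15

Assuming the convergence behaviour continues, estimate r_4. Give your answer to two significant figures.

First estimate the order: p ≈ ln(r_3/r_2) / ln(r_2/r_1) = ln(3.174e-15/1.629e-8)/ln(1.629e-8/0.00007303) = ln(1.94843e-07)/ln(0.000223059) ≈ 1.8376.
Then r_4 ≈ r_3·(r_3/r_2)^p = 3.174e-15·(1.94843e-07)^1.8376 = 3.174e-15·4.66794e-13 ≈ 1.482e-27.

1.5e-27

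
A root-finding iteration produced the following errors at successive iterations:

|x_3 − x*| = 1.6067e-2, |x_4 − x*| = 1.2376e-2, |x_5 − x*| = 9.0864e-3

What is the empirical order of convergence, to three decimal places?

p ≈ ln(|x_5 − x*|/|x_4 − x*|) / ln(|x_4 − x*|/|x_3 − x*|)
  = ln(9.0864e-3/1.2376e-2) / ln(1.2376e-2/1.6067e-2)
  = ln(0.734195) / ln(0.770274)
  = -0.308981 / -0.261009 ≈ 1.183794

1.184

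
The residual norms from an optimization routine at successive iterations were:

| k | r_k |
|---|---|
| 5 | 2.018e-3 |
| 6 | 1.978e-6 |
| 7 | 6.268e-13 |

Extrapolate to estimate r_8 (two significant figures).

5.7e-27

First estimate the order: p ≈ ln(r_7/r_6) / ln(r_6/r_5) = ln(6.268e-13/1.978e-6)/ln(1.978e-6/2.018e-3) = ln(3.16886e-07)/ln(0.000980178) ≈ 2.1601.
Then r_8 ≈ r_7·(r_7/r_6)^p = 6.268e-13·(3.16886e-07)^2.1601 = 6.268e-13·9.14746e-15 ≈ 5.734e-27.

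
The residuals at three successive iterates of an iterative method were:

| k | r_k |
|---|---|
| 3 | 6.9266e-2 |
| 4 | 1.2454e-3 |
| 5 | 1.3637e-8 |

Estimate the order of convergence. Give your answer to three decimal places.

2.842

p ≈ ln(r_5/r_4) / ln(r_4/r_3)
  = ln(1.3637e-8/1.2454e-3) / ln(1.2454e-3/6.9266e-2)
  = ln(1.09499e-05) / ln(0.01798)
  = -11.422180 / -4.018495 ≈ 2.842402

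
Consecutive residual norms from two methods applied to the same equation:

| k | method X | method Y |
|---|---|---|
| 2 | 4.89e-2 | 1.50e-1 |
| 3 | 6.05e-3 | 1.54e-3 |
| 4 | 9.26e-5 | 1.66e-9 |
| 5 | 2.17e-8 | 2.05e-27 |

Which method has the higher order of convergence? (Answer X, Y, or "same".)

Method X: p ≈ ln(2.17e-8/9.26e-5)/ln(9.26e-5/6.05e-3) ≈ 2.00.
Method Y: p ≈ ln(2.05e-27/1.66e-9)/ln(1.66e-9/1.54e-3) ≈ 3.00.
Method Y has the higher order (≈3.0 vs ≈2.0).

Y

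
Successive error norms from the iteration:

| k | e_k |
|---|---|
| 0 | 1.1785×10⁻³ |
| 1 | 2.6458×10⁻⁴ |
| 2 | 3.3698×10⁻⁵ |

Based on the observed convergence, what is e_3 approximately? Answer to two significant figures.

First estimate the order: p ≈ ln(e_2/e_1) / ln(e_1/e_0) = ln(3.3698×10⁻⁵/2.6458×10⁻⁴)/ln(2.6458×10⁻⁴/1.1785×10⁻³) = ln(0.127364)/ln(0.224506) ≈ 1.3795.
Then e_3 ≈ e_2·(e_2/e_1)^p = 3.3698×10⁻⁵·(0.127364)^1.3795 = 3.3698×10⁻⁵·0.0582656 ≈ 1.963e-06.

2.0e-6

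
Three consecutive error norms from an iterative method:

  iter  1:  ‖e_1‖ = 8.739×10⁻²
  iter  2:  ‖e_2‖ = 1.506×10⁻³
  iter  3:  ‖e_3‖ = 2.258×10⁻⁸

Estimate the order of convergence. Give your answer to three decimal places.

p ≈ ln(‖e_3‖/‖e_2‖) / ln(‖e_2‖/‖e_1‖)
  = ln(2.258×10⁻⁸/1.506×10⁻³) / ln(1.506×10⁻³/8.739×10⁻²)
  = ln(1.49934e-05) / ln(0.0172331)
  = -11.107900 / -4.060923 ≈ 2.735314

2.735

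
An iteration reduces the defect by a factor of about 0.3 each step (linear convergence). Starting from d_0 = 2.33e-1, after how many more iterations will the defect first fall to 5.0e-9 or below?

15

After k steps, d_k ≈ 2.33e-1·0.3^k.
Need 0.3^k ≤ 5.0e-9/2.33e-1 = 2.14592e-08.
k ≥ ln(2.14592e-08)/ln(0.3) = -17.6571/-1.20397 = 14.666.
Smallest integer k = 15.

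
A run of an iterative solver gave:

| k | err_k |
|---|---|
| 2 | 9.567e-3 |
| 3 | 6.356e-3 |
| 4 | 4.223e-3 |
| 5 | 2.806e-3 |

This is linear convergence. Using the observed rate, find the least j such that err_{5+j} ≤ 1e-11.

48

Rate ρ ≈ err_5/err_4 = 2.806e-3/4.223e-3 = 0.6645.
After j more steps, err_{5+j} ≈ 2.806e-3·ρ^j; need ρ^j ≤ 1e-11/2.806e-3 = 3.56379e-09.
j ≥ ln(3.56379e-09)/ln(0.6645) = -19.4524/-0.40872 = 47.593.
So 48 more iterations are needed.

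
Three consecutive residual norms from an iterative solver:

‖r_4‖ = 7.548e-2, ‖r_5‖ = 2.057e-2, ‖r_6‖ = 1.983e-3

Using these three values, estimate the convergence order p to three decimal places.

1.799

p ≈ ln(‖r_6‖/‖r_5‖) / ln(‖r_5‖/‖r_4‖)
  = ln(1.983e-3/2.057e-2) / ln(2.057e-2/7.548e-2)
  = ln(0.0964025) / ln(0.272523)
  = -2.339223 / -1.300032 ≈ 1.799358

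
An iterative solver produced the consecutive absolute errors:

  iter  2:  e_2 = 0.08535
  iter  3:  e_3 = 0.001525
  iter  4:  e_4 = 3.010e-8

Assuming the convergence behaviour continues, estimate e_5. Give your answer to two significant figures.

First estimate the order: p ≈ ln(e_4/e_3) / ln(e_3/e_2) = ln(3.010e-8/0.001525)/ln(0.001525/0.08535) = ln(1.97377e-05)/ln(0.0178676) ≈ 2.6916.
Then e_5 ≈ e_4·(e_4/e_3)^p = 3.010e-8·(1.97377e-05)^2.6916 = 3.010e-8·2.1718e-13 ≈ 6.537e-21.

6.5e-21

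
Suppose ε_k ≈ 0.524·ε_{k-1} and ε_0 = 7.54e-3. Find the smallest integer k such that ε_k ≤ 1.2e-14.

43

After k steps, ε_k ≈ 7.54e-3·0.524^k.
Need 0.524^k ≤ 1.2e-14/7.54e-3 = 1.59151e-12.
k ≥ ln(1.59151e-12)/ln(0.524) = -27.1663/-0.64626 = 42.036.
Smallest integer k = 43.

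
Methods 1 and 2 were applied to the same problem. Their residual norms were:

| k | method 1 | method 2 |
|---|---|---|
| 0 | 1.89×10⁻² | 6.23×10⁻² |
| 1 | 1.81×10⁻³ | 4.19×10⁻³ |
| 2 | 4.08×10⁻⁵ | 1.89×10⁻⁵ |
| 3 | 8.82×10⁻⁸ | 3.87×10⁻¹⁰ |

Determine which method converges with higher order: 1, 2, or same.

Method 1: p ≈ ln(8.82×10⁻⁸/4.08×10⁻⁵)/ln(4.08×10⁻⁵/1.81×10⁻³) ≈ 1.62.
Method 2: p ≈ ln(3.87×10⁻¹⁰/1.89×10⁻⁵)/ln(1.89×10⁻⁵/4.19×10⁻³) ≈ 2.00.
Method 2 has the higher order (≈2.0 vs ≈1.6).

2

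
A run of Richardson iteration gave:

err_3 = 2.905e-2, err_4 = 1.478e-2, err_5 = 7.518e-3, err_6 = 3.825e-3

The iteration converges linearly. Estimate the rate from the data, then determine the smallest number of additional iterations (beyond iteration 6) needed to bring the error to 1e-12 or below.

Rate ρ ≈ err_6/err_5 = 3.825e-3/7.518e-3 = 0.5088.
After j more steps, err_{6+j} ≈ 3.825e-3·ρ^j; need ρ^j ≤ 1e-12/3.825e-3 = 2.61438e-10.
j ≥ ln(2.61438e-10)/ln(0.5088) = -22.0648/-0.67570 = 32.655.
So 33 more iterations are needed.

33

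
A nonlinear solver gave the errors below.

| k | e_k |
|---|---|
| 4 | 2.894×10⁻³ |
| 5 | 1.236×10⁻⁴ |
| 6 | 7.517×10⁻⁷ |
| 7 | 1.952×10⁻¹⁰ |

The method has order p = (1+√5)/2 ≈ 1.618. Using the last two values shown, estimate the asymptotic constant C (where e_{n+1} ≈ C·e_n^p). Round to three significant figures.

C ≈ e_7 / e_6^1.618
  = 1.952×10⁻¹⁰ / (7.517×10⁻⁷)^1.618
  = 1.952×10⁻¹⁰ / 1.23436e-10 ≈ 1.5814

1.58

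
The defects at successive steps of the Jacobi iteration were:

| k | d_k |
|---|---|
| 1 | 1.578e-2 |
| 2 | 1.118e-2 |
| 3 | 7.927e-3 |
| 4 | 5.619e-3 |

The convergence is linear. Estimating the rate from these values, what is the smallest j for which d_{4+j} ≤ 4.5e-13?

Rate ρ ≈ d_4/d_3 = 5.619e-3/7.927e-3 = 0.7088.
After j more steps, d_{4+j} ≈ 5.619e-3·ρ^j; need ρ^j ≤ 4.5e-13/5.619e-3 = 8.00854e-11.
j ≥ ln(8.00854e-11)/ln(0.7088) = -23.2479/-0.34418 = 67.546.
So 68 more iterations are needed.

68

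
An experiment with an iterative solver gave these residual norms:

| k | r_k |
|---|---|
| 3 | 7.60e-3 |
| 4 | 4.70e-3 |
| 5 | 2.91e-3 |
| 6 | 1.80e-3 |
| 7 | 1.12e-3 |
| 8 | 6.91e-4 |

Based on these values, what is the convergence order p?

Consecutive ratios: r_8/r_7 = 6.91e-4/1.12e-3 = 0.616964, r_7/r_6 = 1.12e-3/1.80e-3 = 0.622222.
p ≈ ln(0.616964)/ln(0.622222) = -0.4829/-0.4745 ≈ 1.02.
So the convergence is linear (order 1).

1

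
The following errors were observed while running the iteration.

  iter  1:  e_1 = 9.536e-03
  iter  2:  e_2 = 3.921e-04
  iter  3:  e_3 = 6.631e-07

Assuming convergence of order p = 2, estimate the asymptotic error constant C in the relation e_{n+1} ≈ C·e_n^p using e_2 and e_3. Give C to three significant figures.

C ≈ e_3 / e_2^2
  = 6.631e-07 / (3.921e-04)^2
  = 6.631e-07 / 1.53742e-07 ≈ 4.3131

4.31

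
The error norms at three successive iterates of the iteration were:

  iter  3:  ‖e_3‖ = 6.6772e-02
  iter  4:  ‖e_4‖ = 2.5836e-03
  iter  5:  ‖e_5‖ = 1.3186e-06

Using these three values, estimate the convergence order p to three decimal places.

2.331

p ≈ ln(‖e_5‖/‖e_4‖) / ln(‖e_4‖/‖e_3‖)
  = ln(1.3186e-06/2.5836e-03) / ln(2.5836e-03/6.6772e-02)
  = ln(0.000510373) / ln(0.0386929)
  = -7.580369 / -3.252099 ≈ 2.330916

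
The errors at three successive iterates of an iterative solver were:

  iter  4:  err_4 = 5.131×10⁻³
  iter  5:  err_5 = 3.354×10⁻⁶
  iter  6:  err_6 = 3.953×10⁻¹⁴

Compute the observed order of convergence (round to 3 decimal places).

p ≈ ln(err_6/err_5) / ln(err_5/err_4)
  = ln(3.953×10⁻¹⁴/3.354×10⁻⁶) / ln(3.354×10⁻⁶/5.131×10⁻³)
  = ln(1.17859e-08) / ln(0.000653674)
  = -18.256362 / -7.332902 ≈ 2.489650

2.490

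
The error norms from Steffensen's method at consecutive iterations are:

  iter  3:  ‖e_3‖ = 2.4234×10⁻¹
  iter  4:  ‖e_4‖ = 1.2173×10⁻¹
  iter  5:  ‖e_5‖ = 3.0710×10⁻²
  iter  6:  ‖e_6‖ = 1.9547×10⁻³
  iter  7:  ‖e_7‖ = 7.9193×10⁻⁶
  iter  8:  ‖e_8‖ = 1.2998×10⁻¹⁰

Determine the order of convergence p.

2

Consecutive ratios: ‖e_8‖/‖e_7‖ = 1.2998×10⁻¹⁰/7.9193×10⁻⁶ = 1.64131e-05, ‖e_7‖/‖e_6‖ = 7.9193×10⁻⁶/1.9547×10⁻³ = 0.00405141.
p ≈ ln(1.64131e-05)/ln(0.00405141) = -11.0174/-5.5087 ≈ 2.00.
So the convergence is quadratic (order 2).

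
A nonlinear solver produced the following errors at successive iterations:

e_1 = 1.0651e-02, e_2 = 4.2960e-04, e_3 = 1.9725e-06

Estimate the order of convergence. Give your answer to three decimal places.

1.677

p ≈ ln(e_3/e_2) / ln(e_2/e_1)
  = ln(1.9725e-06/4.2960e-04) / ln(4.2960e-04/1.0651e-02)
  = ln(0.00459148) / ln(0.0403342)
  = -5.383553 / -3.210556 ≈ 1.676829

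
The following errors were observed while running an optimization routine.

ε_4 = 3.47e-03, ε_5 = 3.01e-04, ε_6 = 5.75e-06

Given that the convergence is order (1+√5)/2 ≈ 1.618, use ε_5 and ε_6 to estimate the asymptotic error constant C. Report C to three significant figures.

2.87

C ≈ ε_6 / ε_5^1.618
  = 5.75e-06 / (3.01e-04)^1.618
  = 5.75e-06 / 2.00595e-06 ≈ 2.8665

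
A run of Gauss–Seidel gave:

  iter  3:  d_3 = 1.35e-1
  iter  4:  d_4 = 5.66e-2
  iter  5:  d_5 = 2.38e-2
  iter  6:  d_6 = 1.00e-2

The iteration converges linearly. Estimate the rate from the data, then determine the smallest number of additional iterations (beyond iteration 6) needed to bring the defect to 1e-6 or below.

Rate ρ ≈ d_6/d_5 = 1.00e-2/2.38e-2 = 0.4202.
After j more steps, d_{6+j} ≈ 1.00e-2·ρ^j; need ρ^j ≤ 1e-6/1.00e-2 = 0.0001.
j ≥ ln(0.0001)/ln(0.4202) = -9.2103/-0.86702 = 10.623.
So 11 more iterations are needed.

11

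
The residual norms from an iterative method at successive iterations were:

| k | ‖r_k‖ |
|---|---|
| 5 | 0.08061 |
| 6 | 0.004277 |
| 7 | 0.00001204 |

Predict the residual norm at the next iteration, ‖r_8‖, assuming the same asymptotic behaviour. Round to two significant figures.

9.5e-11

First estimate the order: p ≈ ln(‖r_7‖/‖r_6‖) / ln(‖r_6‖/‖r_5‖) = ln(0.00001204/0.004277)/ln(0.004277/0.08061) = ln(0.00281506)/ln(0.0530579) ≈ 2.0000.
Then ‖r_8‖ ≈ ‖r_7‖·(‖r_7‖/‖r_6‖)^p = 0.00001204·(0.00281506)^2.0000 = 0.00001204·7.92456e-06 ≈ 9.541e-11.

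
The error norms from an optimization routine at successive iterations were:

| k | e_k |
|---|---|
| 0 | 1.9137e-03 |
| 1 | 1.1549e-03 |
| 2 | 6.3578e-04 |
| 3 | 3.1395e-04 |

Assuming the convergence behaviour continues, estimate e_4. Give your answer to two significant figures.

First estimate the order: p ≈ ln(e_3/e_2) / ln(e_2/e_1) = ln(3.1395e-04/6.3578e-04)/ln(6.3578e-04/1.1549e-03) = ln(0.493803)/ln(0.550507) ≈ 1.1821.
Then e_4 ≈ e_3·(e_3/e_2)^p = 3.1395e-04·(0.493803)^1.1821 = 3.1395e-04·0.43426 ≈ 0.0001363.

1.4e-4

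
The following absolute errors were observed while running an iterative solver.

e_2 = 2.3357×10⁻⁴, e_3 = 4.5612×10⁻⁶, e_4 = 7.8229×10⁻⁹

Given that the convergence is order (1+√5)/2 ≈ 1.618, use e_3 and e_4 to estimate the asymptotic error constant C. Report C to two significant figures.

C ≈ e_4 / e_3^1.618
  = 7.8229×10⁻⁹ / (4.5612×10⁻⁶)^1.618
  = 7.8229×10⁻⁹ / 2.28239e-09 ≈ 3.4275

3.4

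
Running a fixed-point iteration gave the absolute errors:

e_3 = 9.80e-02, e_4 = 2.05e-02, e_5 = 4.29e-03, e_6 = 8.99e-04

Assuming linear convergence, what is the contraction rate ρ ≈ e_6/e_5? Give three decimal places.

ρ ≈ e_6/e_5 = 8.99e-04/4.29e-03 = 0.20956

0.210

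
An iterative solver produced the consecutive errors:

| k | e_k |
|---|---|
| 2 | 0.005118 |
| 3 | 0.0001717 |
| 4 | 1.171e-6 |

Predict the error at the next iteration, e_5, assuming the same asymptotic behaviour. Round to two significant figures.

First estimate the order: p ≈ ln(e_4/e_3) / ln(e_3/e_2) = ln(1.171e-6/0.0001717)/ln(0.0001717/0.005118) = ln(0.00682003)/ln(0.0335483) ≈ 1.4693.
Then e_5 ≈ e_4·(e_4/e_3)^p = 1.171e-6·(0.00682003)^1.4693 = 1.171e-6·0.000656421 ≈ 7.687e-10.

7.7e-10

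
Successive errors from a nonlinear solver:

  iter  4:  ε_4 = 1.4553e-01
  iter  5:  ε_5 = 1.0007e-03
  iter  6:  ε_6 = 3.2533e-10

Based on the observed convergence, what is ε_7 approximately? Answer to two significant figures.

1.1e-29

First estimate the order: p ≈ ln(ε_6/ε_5) / ln(ε_5/ε_4) = ln(3.2533e-10/1.0007e-03)/ln(1.0007e-03/1.4553e-01) = ln(3.25102e-07)/ln(0.00687625) ≈ 3.0000.
Then ε_7 ≈ ε_6·(ε_6/ε_5)^p = 3.2533e-10·(3.25102e-07)^3.0000 = 3.2533e-10·3.43605e-20 ≈ 1.118e-29.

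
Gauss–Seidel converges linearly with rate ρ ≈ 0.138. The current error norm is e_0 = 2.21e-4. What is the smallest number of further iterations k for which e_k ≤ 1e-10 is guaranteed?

8

After k steps, e_k ≈ 2.21e-4·0.138^k.
Need 0.138^k ≤ 1e-10/2.21e-4 = 4.52489e-07.
k ≥ ln(4.52489e-07)/ln(0.138) = -14.6085/-1.98050 = 7.376.
Smallest integer k = 8.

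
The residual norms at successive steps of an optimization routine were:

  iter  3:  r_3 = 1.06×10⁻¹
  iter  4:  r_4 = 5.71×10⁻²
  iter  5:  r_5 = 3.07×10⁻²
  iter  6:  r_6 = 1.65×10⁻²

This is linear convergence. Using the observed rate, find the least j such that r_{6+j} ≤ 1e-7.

20

Rate ρ ≈ r_6/r_5 = 1.65×10⁻²/3.07×10⁻² = 0.5375.
After j more steps, r_{6+j} ≈ 1.65×10⁻²·ρ^j; need ρ^j ≤ 1e-7/1.65×10⁻² = 6.06061e-06.
j ≥ ln(6.06061e-06)/ln(0.5375) = -12.0137/-0.62083 = 19.351.
So 20 more iterations are needed.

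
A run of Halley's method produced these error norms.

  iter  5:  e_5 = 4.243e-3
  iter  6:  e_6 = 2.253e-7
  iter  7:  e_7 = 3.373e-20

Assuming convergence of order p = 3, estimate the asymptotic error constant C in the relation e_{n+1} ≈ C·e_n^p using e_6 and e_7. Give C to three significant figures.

C ≈ e_7 / e_6^3
  = 3.373e-20 / (2.253e-7)^3
  = 3.373e-20 / 1.14362e-20 ≈ 2.9494

2.95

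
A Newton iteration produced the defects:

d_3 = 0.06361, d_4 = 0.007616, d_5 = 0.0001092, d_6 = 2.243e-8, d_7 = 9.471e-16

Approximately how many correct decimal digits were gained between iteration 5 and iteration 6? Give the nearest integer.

Digits gained ≈ log₁₀(d_5/d_6) = log₁₀(0.0001092/2.243e-8) = log₁₀(4868.48) ≈ 3.687.

4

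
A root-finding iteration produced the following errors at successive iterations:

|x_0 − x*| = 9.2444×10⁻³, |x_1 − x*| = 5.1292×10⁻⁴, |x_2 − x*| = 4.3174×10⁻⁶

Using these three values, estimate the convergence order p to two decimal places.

p ≈ ln(|x_2 − x*|/|x_1 − x*|) / ln(|x_1 − x*|/|x_0 − x*|)
  = ln(4.3174×10⁻⁶/5.1292×10⁻⁴) / ln(5.1292×10⁻⁴/9.2444×10⁻³)
  = ln(0.0084173) / ln(0.0554844)
  = -4.77747 / -2.89165 ≈ 1.65216

1.65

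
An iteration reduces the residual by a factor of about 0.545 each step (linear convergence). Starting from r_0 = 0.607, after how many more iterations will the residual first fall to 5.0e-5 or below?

16

After k steps, r_k ≈ 0.607·0.545^k.
Need 0.545^k ≤ 5.0e-5/0.607 = 8.23723e-05.
k ≥ ln(8.23723e-05)/ln(0.545) = -9.4043/-0.60697 = 15.494.
Smallest integer k = 16.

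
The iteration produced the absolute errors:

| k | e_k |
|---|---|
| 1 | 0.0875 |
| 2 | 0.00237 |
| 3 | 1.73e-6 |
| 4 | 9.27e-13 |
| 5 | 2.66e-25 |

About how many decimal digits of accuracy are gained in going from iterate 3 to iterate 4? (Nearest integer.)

6

Digits gained ≈ log₁₀(e_3/e_4) = log₁₀(1.73e-6/9.27e-13) = log₁₀(1.86624e+06) ≈ 6.271.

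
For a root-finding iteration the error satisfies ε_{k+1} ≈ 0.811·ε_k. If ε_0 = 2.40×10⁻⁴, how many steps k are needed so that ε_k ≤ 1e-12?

After k steps, ε_k ≈ 2.40×10⁻⁴·0.811^k.
Need 0.811^k ≤ 1e-12/2.40×10⁻⁴ = 4.16667e-09.
k ≥ ln(4.16667e-09)/ln(0.811) = -19.2961/-0.20949 = 92.110.
Smallest integer k = 93.

93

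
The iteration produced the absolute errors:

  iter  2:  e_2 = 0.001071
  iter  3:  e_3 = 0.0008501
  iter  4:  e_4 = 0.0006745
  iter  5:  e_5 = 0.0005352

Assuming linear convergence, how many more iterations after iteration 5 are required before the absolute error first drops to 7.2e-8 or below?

Rate ρ ≈ e_5/e_4 = 0.0005352/0.0006745 = 0.7935.
After j more steps, e_{5+j} ≈ 0.0005352·ρ^j; need ρ^j ≤ 7.2e-8/0.0005352 = 0.000134529.
j ≥ ln(0.000134529)/ln(0.7935) = -8.9137/-0.23130 = 38.537.
So 39 more iterations are needed.

39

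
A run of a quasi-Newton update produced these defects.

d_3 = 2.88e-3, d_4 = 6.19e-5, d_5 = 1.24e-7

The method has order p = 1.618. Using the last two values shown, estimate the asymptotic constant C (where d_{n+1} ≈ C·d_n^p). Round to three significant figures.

C ≈ d_5 / d_4^1.618
  = 1.24e-7 / (6.19e-5)^1.618
  = 1.24e-7 / 1.55223e-07 ≈ 0.79885

0.799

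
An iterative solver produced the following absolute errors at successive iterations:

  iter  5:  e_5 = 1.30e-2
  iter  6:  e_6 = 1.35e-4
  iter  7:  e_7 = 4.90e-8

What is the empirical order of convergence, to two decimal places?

1.73

p ≈ ln(e_7/e_6) / ln(e_6/e_5)
  = ln(4.90e-8/1.35e-4) / ln(1.35e-4/1.30e-2)
  = ln(0.000362963) / ln(0.0103846)
  = -7.92121 / -4.56743 ≈ 1.73428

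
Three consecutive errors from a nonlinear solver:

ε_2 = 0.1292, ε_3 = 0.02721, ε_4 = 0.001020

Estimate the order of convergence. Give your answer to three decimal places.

p ≈ ln(ε_4/ε_3) / ln(ε_3/ε_2)
  = ln(0.001020/0.02721) / ln(0.02721/0.1292)
  = ln(0.0374862) / ln(0.210604)
  = -3.283782 / -1.557776 ≈ 2.107994

2.108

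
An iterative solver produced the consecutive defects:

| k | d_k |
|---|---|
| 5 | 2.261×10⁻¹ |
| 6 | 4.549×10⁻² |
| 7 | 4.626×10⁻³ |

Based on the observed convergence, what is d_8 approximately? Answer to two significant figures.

1.8e-4

First estimate the order: p ≈ ln(d_7/d_6) / ln(d_6/d_5) = ln(4.626×10⁻³/4.549×10⁻²)/ln(4.549×10⁻²/2.261×10⁻¹) = ln(0.101693)/ln(0.201194) ≈ 1.4255.
Then d_8 ≈ d_7·(d_7/d_6)^p = 4.626×10⁻³·(0.101693)^1.4255 = 4.626×10⁻³·0.0384497 ≈ 0.0001779.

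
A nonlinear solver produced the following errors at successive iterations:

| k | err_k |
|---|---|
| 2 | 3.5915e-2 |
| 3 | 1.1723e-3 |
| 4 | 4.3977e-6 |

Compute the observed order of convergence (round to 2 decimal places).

p ≈ ln(err_4/err_3) / ln(err_3/err_2)
  = ln(4.3977e-6/1.1723e-3) / ln(1.1723e-3/3.5915e-2)
  = ln(0.00375134) / ln(0.032641)
  = -5.58564 / -3.42219 ≈ 1.63218

1.63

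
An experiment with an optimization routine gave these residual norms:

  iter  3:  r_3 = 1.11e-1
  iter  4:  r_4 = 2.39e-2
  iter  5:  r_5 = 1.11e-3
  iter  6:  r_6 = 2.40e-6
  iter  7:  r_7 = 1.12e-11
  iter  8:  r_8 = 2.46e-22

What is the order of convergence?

2

Consecutive ratios: r_8/r_7 = 2.46e-22/1.12e-11 = 2.19643e-11, r_7/r_6 = 1.12e-11/2.40e-6 = 4.66667e-06.
p ≈ ln(2.19643e-11)/ln(4.66667e-06) = -24.5416/-12.2751 ≈ 2.00.
So the convergence is quadratic (order 2).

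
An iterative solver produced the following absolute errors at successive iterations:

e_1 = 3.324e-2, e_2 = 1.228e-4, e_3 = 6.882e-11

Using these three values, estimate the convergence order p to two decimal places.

2.57

p ≈ ln(e_3/e_2) / ln(e_2/e_1)
  = ln(6.882e-11/1.228e-4) / ln(1.228e-4/3.324e-2)
  = ln(5.60423e-07) / ln(0.00369434)
  = -14.39457 / -5.60095 ≈ 2.57002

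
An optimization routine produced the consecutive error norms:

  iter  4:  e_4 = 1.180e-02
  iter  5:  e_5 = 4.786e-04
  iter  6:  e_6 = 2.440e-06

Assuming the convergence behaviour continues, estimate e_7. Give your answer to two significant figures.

First estimate the order: p ≈ ln(e_6/e_5) / ln(e_5/e_4) = ln(2.440e-06/4.786e-04)/ln(4.786e-04/1.180e-02) = ln(0.0050982)/ln(0.0405593) ≈ 1.6471.
Then e_7 ≈ e_6·(e_6/e_5)^p = 2.440e-06·(0.0050982)^1.6471 = 2.440e-06·0.00016745 ≈ 4.086e-10.

4.1e-10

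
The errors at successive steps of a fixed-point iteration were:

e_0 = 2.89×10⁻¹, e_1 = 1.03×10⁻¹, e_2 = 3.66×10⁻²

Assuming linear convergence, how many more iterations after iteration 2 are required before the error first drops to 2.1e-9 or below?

Rate ρ ≈ e_2/e_1 = 3.66×10⁻²/1.03×10⁻¹ = 0.3553.
After j more steps, e_{2+j} ≈ 3.66×10⁻²·ρ^j; need ρ^j ≤ 2.1e-9/3.66×10⁻² = 5.7377e-08.
j ≥ ln(5.7377e-08)/ln(0.3553) = -16.6736/-1.03479 = 16.113.
So 17 more iterations are needed.

17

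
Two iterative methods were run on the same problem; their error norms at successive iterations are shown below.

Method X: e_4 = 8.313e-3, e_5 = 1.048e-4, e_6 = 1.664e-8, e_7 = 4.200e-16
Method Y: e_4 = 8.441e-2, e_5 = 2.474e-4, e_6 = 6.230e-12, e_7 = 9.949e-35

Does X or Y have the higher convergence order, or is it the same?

Y

Method X: p ≈ ln(4.200e-16/1.664e-8)/ln(1.664e-8/1.048e-4) ≈ 2.00.
Method Y: p ≈ ln(9.949e-35/6.230e-12)/ln(6.230e-12/2.474e-4) ≈ 3.00.
Method Y has the higher order (≈3.0 vs ≈2.0).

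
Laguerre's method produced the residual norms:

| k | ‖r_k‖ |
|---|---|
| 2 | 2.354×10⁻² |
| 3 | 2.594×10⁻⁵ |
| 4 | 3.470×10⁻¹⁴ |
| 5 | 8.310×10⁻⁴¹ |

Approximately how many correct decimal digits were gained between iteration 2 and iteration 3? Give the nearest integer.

3

Digits gained ≈ log₁₀(‖r_2‖/‖r_3‖) = log₁₀(2.354×10⁻²/2.594×10⁻⁵) = log₁₀(907.479) ≈ 2.958.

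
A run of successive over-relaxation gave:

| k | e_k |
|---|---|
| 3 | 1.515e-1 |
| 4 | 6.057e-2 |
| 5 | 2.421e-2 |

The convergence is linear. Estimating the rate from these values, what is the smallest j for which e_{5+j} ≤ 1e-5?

9

Rate ρ ≈ e_5/e_4 = 2.421e-2/6.057e-2 = 0.3997.
After j more steps, e_{5+j} ≈ 2.421e-2·ρ^j; need ρ^j ≤ 1e-5/2.421e-2 = 0.000413052.
j ≥ ln(0.000413052)/ln(0.3997) = -7.7919/-0.91704 = 8.497.
So 9 more iterations are needed.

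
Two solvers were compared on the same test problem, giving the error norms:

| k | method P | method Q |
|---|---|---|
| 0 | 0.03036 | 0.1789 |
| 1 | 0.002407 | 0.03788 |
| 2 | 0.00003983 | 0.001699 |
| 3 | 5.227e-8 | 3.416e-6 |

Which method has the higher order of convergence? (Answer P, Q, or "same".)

Q

Method P: p ≈ ln(5.227e-8/0.00003983)/ln(0.00003983/0.002407) ≈ 1.62.
Method Q: p ≈ ln(3.416e-6/0.001699)/ln(0.001699/0.03788) ≈ 2.00.
Method Q has the higher order (≈2.0 vs ≈1.6).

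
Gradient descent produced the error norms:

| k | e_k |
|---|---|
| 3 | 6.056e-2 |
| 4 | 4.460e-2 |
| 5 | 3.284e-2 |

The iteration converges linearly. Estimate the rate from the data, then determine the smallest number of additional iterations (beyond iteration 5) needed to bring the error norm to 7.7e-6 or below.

28

Rate ρ ≈ e_5/e_4 = 3.284e-2/4.460e-2 = 0.7363.
After j more steps, e_{5+j} ≈ 3.284e-2·ρ^j; need ρ^j ≤ 7.7e-6/3.284e-2 = 0.00023447.
j ≥ ln(0.00023447)/ln(0.7363) = -8.3582/-0.30612 = 27.304.
So 28 more iterations are needed.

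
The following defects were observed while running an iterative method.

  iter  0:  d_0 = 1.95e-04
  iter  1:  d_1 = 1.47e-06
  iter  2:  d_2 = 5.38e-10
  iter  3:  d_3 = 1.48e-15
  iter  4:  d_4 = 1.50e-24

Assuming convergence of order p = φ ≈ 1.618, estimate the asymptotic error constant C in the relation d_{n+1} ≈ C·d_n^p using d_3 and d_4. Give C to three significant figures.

C ≈ d_4 / d_3^1.618
  = 1.50e-24 / (1.48e-15)^1.618
  = 1.50e-24 / 1.01271e-24 ≈ 1.4812

1.48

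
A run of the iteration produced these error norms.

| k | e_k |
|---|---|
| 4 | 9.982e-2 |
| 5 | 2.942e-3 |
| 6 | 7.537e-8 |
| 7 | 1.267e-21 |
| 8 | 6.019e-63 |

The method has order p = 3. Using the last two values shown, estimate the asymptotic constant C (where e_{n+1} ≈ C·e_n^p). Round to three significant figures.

2.96

C ≈ e_8 / e_7^3
  = 6.019e-63 / (1.267e-21)^3
  = 6.019e-63 / 2.0339e-63 ≈ 2.9593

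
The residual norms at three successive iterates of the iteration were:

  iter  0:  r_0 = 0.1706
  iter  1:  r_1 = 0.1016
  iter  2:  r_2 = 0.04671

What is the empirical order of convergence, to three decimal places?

1.499

p ≈ ln(r_2/r_1) / ln(r_1/r_0)
  = ln(0.04671/0.1016) / ln(0.1016/0.1706)
  = ln(0.459744) / ln(0.595545)
  = -0.777085 / -0.518278 ≈ 1.499359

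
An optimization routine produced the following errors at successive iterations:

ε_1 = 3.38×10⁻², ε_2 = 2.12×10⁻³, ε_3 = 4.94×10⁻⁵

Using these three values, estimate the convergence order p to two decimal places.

p ≈ ln(ε_3/ε_2) / ln(ε_2/ε_1)
  = ln(4.94×10⁻⁵/2.12×10⁻³) / ln(2.12×10⁻³/3.38×10⁻²)
  = ln(0.0233019) / ln(0.0627219)
  = -3.75922 / -2.76904 ≈ 1.35759

1.36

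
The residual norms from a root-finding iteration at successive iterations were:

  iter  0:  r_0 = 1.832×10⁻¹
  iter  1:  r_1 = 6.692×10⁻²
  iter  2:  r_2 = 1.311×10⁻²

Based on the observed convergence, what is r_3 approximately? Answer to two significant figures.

First estimate the order: p ≈ ln(r_2/r_1) / ln(r_1/r_0) = ln(1.311×10⁻²/6.692×10⁻²)/ln(6.692×10⁻²/1.832×10⁻¹) = ln(0.195906)/ln(0.365284) ≈ 1.6187.
Then r_3 ≈ r_2·(r_2/r_1)^p = 1.311×10⁻²·(0.195906)^1.6187 = 1.311×10⁻²·0.0714558 ≈ 0.0009368.

9.4e-4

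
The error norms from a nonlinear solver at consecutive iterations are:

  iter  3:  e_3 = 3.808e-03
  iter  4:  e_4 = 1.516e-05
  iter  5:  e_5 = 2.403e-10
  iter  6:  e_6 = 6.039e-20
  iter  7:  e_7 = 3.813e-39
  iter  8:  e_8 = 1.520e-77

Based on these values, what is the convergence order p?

2

Consecutive ratios: e_8/e_7 = 1.520e-77/3.813e-39 = 3.98636e-39, e_7/e_6 = 3.813e-39/6.039e-20 = 6.31396e-20.
p ≈ ln(3.98636e-39)/ln(6.31396e-20) = -88.4179/-44.2089 ≈ 2.00.
So the convergence is quadratic (order 2).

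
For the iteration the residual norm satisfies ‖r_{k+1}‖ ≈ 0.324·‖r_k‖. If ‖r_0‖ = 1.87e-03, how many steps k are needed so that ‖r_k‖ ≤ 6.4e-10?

14

After k steps, ‖r_k‖ ≈ 1.87e-03·0.324^k.
Need 0.324^k ≤ 6.4e-10/1.87e-03 = 3.42246e-07.
k ≥ ln(3.42246e-07)/ln(0.324) = -14.8877/-1.12701 = 13.210.
Smallest integer k = 14.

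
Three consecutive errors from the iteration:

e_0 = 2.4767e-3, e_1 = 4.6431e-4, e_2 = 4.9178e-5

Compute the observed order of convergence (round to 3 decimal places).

1.341

p ≈ ln(e_2/e_1) / ln(e_1/e_0)
  = ln(4.9178e-5/4.6431e-4) / ln(4.6431e-4/2.4767e-3)
  = ln(0.105916) / ln(0.187471)
  = -2.245109 / -1.674131 ≈ 1.341059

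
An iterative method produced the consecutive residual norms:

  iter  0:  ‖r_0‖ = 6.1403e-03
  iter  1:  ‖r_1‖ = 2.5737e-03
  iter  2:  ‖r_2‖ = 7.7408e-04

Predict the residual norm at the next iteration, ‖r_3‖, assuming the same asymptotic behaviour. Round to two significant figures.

First estimate the order: p ≈ ln(‖r_2‖/‖r_1‖) / ln(‖r_1‖/‖r_0‖) = ln(7.7408e-04/2.5737e-03)/ln(2.5737e-03/6.1403e-03) = ln(0.300765)/ln(0.419149) ≈ 1.3817.
Then ‖r_3‖ ≈ ‖r_2‖·(‖r_2‖/‖r_1‖)^p = 7.7408e-04·(0.300765)^1.3817 = 7.7408e-04·0.190137 ≈ 0.0001472.

1.5e-4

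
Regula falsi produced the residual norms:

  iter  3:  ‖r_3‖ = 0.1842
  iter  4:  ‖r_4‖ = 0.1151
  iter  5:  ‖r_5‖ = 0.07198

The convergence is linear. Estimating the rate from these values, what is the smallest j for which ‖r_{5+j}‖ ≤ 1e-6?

24

Rate ρ ≈ ‖r_5‖/‖r_4‖ = 0.07198/0.1151 = 0.6254.
After j more steps, ‖r_{5+j}‖ ≈ 0.07198·ρ^j; need ρ^j ≤ 1e-6/0.07198 = 1.38927e-05.
j ≥ ln(1.38927e-05)/ln(0.6254) = -11.1841/-0.46936 = 23.828.
So 24 more iterations are needed.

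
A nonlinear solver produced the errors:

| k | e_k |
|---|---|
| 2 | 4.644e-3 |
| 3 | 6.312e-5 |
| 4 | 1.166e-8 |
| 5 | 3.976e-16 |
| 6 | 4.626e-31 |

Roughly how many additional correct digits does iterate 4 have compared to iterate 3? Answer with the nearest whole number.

Digits gained ≈ log₁₀(e_3/e_4) = log₁₀(6.312e-5/1.166e-8) = log₁₀(5413.38) ≈ 3.733.

4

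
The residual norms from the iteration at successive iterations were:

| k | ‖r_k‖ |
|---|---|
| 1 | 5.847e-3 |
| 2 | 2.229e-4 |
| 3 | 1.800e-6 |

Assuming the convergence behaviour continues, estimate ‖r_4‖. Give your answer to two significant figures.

1.5e-9

First estimate the order: p ≈ ln(‖r_3‖/‖r_2‖) / ln(‖r_2‖/‖r_1‖) = ln(1.800e-6/2.229e-4)/ln(2.229e-4/5.847e-3) = ln(0.00807537)/ln(0.0381221) ≈ 1.4751.
Then ‖r_4‖ ≈ ‖r_3‖·(‖r_3‖/‖r_2‖)^p = 1.800e-6·(0.00807537)^1.4751 = 1.800e-6·0.000818192 ≈ 1.473e-09.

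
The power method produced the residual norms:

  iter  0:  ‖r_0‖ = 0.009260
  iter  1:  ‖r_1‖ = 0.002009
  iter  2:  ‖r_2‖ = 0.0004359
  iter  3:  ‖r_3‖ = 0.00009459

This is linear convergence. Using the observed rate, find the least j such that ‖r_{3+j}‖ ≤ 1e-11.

Rate ρ ≈ ‖r_3‖/‖r_2‖ = 0.00009459/0.0004359 = 0.2170.
After j more steps, ‖r_{3+j}‖ ≈ 0.00009459·ρ^j; need ρ^j ≤ 1e-11/0.00009459 = 1.05719e-07.
j ≥ ln(1.05719e-07)/ln(0.2170) = -16.0625/-1.52786 = 10.513.
So 11 more iterations are needed.

11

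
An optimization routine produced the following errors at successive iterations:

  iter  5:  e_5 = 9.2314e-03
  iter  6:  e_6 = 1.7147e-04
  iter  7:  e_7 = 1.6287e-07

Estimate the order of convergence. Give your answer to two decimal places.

p ≈ ln(e_7/e_6) / ln(e_6/e_5)
  = ln(1.6287e-07/1.7147e-04) / ln(1.7147e-04/9.2314e-03)
  = ln(0.000949845) / ln(0.0185746)
  = -6.95921 / -3.98596 ≈ 1.74593

1.75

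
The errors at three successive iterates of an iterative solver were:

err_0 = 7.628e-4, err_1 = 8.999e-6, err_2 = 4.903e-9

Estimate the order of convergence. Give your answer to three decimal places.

p ≈ ln(err_2/err_1) / ln(err_1/err_0)
  = ln(4.903e-9/8.999e-6) / ln(8.999e-6/7.628e-4)
  = ln(0.000544838) / ln(0.0117973)
  = -7.515022 / -4.439885 ≈ 1.692616

1.693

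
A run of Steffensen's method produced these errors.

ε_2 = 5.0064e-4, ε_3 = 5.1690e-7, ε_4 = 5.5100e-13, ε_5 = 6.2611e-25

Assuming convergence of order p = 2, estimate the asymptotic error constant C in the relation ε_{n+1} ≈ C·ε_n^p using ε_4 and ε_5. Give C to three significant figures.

2.06

C ≈ ε_5 / ε_4^2
  = 6.2611e-25 / (5.5100e-13)^2
  = 6.2611e-25 / 3.03601e-25 ≈ 2.0623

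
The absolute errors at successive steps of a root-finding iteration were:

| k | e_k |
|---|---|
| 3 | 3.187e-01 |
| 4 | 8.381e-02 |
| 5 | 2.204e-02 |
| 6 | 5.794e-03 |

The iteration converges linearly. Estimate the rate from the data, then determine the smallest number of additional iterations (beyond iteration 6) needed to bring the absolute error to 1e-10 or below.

14

Rate ρ ≈ e_6/e_5 = 5.794e-03/2.204e-02 = 0.2629.
After j more steps, e_{6+j} ≈ 5.794e-03·ρ^j; need ρ^j ≤ 1e-10/5.794e-03 = 1.72592e-08.
j ≥ ln(1.72592e-08)/ln(0.2629) = -17.8749/-1.33598 = 13.380.
So 14 more iterations are needed.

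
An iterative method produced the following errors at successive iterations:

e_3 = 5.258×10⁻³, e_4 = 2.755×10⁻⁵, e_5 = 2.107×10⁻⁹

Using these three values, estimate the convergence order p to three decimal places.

p ≈ ln(e_5/e_4) / ln(e_4/e_3)
  = ln(2.107×10⁻⁹/2.755×10⁻⁵) / ln(2.755×10⁻⁵/5.258×10⁻³)
  = ln(7.64791e-05) / ln(0.00523963)
  = -9.478493 / -5.251504 ≈ 1.804910

1.805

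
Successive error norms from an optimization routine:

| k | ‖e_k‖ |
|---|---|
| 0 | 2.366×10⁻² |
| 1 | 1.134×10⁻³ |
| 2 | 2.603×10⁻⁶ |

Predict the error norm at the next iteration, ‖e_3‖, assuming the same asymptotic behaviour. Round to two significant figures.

1.4e-11

First estimate the order: p ≈ ln(‖e_2‖/‖e_1‖) / ln(‖e_1‖/‖e_0‖) = ln(2.603×10⁻⁶/1.134×10⁻³)/ln(1.134×10⁻³/2.366×10⁻²) = ln(0.00229541)/ln(0.047929) ≈ 2.0003.
Then ‖e_3‖ ≈ ‖e_2‖·(‖e_2‖/‖e_1‖)^p = 2.603×10⁻⁶·(0.00229541)^2.0003 = 2.603×10⁻⁶·5.25931e-06 ≈ 1.369e-11.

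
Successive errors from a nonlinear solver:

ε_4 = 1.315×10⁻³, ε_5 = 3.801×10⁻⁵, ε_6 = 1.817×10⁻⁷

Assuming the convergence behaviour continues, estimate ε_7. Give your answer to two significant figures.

5.8e-11

First estimate the order: p ≈ ln(ε_6/ε_5) / ln(ε_5/ε_4) = ln(1.817×10⁻⁷/3.801×10⁻⁵)/ln(3.801×10⁻⁵/1.315×10⁻³) = ln(0.00478032)/ln(0.0289049) ≈ 1.5078.
Then ε_7 ≈ ε_6·(ε_6/ε_5)^p = 1.817×10⁻⁷·(0.00478032)^1.5078 = 1.817×10⁻⁷·0.000317019 ≈ 5.76e-11.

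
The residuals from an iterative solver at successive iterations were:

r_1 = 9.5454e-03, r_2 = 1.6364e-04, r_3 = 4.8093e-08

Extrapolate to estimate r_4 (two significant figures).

4.2e-15

First estimate the order: p ≈ ln(r_3/r_2) / ln(r_2/r_1) = ln(4.8093e-08/1.6364e-04)/ln(1.6364e-04/9.5454e-03) = ln(0.000293895)/ln(0.0171433) ≈ 2.0000.
Then r_4 ≈ r_3·(r_3/r_2)^p = 4.8093e-08·(0.000293895)^2.0000 = 4.8093e-08·8.63743e-08 ≈ 4.154e-15.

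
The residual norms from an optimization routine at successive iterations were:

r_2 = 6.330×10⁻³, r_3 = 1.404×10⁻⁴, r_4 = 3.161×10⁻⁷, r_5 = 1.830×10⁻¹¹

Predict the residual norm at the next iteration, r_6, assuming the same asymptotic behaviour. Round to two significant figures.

First estimate the order: p ≈ ln(r_5/r_4) / ln(r_4/r_3) = ln(1.830×10⁻¹¹/3.161×10⁻⁷)/ln(3.161×10⁻⁷/1.404×10⁻⁴) = ln(5.78931e-05)/ln(0.00225142) ≈ 1.6005.
Then r_6 ≈ r_5·(r_5/r_4)^p = 1.830×10⁻¹¹·(5.78931e-05)^1.6005 = 1.830×10⁻¹¹·1.65228e-07 ≈ 3.024e-18.

3.0e-18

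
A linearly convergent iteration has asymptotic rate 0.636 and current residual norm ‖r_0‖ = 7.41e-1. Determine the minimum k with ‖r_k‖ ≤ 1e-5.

25

After k steps, ‖r_k‖ ≈ 7.41e-1·0.636^k.
Need 0.636^k ≤ 1e-5/7.41e-1 = 1.34953e-05.
k ≥ ln(1.34953e-05)/ln(0.636) = -11.2132/-0.45256 = 24.777.
Smallest integer k = 25.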